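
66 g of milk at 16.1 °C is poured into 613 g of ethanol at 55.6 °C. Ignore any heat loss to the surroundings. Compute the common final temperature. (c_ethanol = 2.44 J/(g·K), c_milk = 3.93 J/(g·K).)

T_f is the heat-capacity-weighted average of the initial temperatures:
T_f = (1495.7*55.6 + 259.38*16.1) / (1495.7 + 259.38)
    = 87338 / 1755.1 ≈ 49.76 °C

T_f ≈ 49.8 °C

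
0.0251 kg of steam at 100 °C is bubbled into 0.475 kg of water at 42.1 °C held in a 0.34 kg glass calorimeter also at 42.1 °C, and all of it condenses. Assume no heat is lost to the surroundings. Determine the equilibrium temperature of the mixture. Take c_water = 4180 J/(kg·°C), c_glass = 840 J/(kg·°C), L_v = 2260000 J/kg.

T_f ≈ 68.5 °C

Energy conservation, ΣQ = 0:
condense steam: −0.0251·2260000 = −56726; condensed water 100 °C→T: 104.92(T − 100); original water: 1985.5(T − 42.1); cup: 285.6(T − 42.1)
2376 T = 56726 + 10492 + 95613 = 162831
T ≈ 68.53 °C — below 100 °C, confirming all the steam condensed.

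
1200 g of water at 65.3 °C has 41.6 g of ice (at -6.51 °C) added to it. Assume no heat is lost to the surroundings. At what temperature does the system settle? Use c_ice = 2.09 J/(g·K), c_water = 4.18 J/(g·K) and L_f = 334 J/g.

T_f ≈ 60.3 °C

Taking heat into each body as positive, Σ m c ΔT = 0:
warm ice to 0 °C: 41.6·2.09·(0 − (-6.51)) = 566.01
  melt ice: 41.6·334 = 13894
  meltwater 0→T: 41.6·4.18·T = 173.89 T
  water cools: 1200·4.18·(T − 65.3) = 5016(T − 65.3)
5189.9 T = 327545 − 14460 = 313084
T ≈ 60.33 °C. Since T > 0 °C, the all-ice-melts assumption holds.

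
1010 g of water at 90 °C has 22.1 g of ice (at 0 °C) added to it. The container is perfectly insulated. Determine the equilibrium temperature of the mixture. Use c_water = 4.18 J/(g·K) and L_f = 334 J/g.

Net heat exchanged in the isolated system is zero:
latent heat to melt: 22.1·334 = 7381.4; warm the meltwater: 92.38 T; water: 4221.8(T − 90)
4314.2 T = 379962 − 7381.4 = 372581
T ≈ 86.36 °C. Since T > 0 °C, the all-ice-melts assumption holds.

T_f ≈ 86.4 °C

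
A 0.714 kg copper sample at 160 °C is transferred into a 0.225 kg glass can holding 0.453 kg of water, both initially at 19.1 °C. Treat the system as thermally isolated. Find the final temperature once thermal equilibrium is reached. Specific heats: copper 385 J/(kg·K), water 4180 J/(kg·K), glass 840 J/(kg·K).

With ΣQ=0 the equilibrium temperature is the m·c-weighted mean:
T_f = (274.89*160 + 1893.5*19.1 + 189*19.1) / (274.89 + 1893.5 + 189)
    = 83759 / 2357.4 ≈ 35.53 °C

T_f ≈ 35.5 °C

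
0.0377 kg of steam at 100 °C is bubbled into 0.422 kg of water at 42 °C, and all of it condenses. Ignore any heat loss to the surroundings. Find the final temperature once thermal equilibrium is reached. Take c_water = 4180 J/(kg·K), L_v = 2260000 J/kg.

T_f ≈ 91.1 °C

Energy conservation, ΣQ = 0:
condense steam: −0.0377×2260000 = −85202; condensate cools 100→T: 0.0377×4180×(T − 100) = 157.59(T − 100); original water: 1764(T − 42)
1921.5 T = 85202 + 15759 + 74086 = 175047
T ≈ 91.10 °C — below 100 °C, confirming all the steam condensed.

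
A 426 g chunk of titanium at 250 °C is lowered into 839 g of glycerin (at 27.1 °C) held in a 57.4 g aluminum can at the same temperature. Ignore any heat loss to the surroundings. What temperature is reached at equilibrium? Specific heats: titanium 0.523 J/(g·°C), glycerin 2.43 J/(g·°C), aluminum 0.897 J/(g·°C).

T_f ≈ 48.6 °C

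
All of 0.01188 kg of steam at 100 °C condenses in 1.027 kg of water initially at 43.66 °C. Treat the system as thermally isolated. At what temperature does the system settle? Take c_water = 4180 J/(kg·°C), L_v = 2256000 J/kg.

T_f ≈ 50.5 °C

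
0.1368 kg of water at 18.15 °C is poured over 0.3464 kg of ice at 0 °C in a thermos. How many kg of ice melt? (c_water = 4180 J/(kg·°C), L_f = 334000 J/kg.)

m_melted ≈ 0.0311 kg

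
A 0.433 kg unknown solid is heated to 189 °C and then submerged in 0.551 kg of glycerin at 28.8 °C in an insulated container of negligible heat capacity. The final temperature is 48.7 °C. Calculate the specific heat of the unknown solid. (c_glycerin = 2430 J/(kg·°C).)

c ≈ 439 J/(kg·°C)

Heat lost by the unknown solid = heat gained by the glycerin:
0.433·c·(189 − 48.7) = 0.551·2430·(48.7 − 28.8)
60.75 c = 26645  ⇒  c ≈ 438.6 J/(kg·°C)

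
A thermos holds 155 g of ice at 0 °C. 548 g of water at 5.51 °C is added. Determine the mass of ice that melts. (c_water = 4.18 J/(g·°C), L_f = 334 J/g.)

Cooling the water to 0 °C releases 548×4.18×5.51 = 12621 J.
Fully melting the ice requires m_ice L_f = 155×334 = 51770 J.
That's not enough to melt it all — equilibrium is at 0 °C with ice remaining.
m_melted×334 = 12621  ⇒  m_melted ≈ 37.79 g.

m_melted ≈ 37.8 g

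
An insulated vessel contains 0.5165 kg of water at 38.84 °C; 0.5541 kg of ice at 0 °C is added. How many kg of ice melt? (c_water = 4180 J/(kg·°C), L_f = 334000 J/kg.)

m_melted ≈ 0.251 kg

Water can give up m c ΔT = 0.5165·4180·38.84 = 83854 J before reaching 0 °C.
Melting all 0.5541 kg of ice would need 0.5541·334000 = 185069 J.
83854 J < 185069 J, so only part of the ice melts and the system sits at 0 °C.
m_melt = 83854 / L_f = 0.2511 kg.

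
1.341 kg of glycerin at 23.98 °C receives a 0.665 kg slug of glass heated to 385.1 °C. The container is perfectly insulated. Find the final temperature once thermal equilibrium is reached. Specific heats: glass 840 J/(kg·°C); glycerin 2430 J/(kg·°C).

T_f ≈ 76.8 °C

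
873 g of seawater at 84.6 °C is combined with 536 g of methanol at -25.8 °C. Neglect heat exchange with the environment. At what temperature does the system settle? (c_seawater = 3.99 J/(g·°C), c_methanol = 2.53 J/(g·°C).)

Heat lost by the seawater equals heat gained by the methanol:
873×3.99×(84.6 − T) = 536×2.53×(T − (-25.8))
3483.3(84.6 − T) = 1356.1(T − (-25.8))
4839.4 T = 259698  ⇒  T ≈ 53.66 °C

T_f ≈ 53.7 °C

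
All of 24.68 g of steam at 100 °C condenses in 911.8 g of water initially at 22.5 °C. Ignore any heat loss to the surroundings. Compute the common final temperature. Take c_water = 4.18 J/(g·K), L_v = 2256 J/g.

Taking heat into each body as positive, Σ m c ΔT = 0:
latent heat released on condensation: 24.68×2256 = 55678; condensate cools 100→T: 24.68×4.18×(T − 100) = 103.16(T − 100); original water: 3811.3(T − 22.5)
3914.5 T = 55678 + 10316 + 85755 = 151749
T ≈ 38.77 °C, under the boiling point, so the assumption holds.

T_f ≈ 38.8 °C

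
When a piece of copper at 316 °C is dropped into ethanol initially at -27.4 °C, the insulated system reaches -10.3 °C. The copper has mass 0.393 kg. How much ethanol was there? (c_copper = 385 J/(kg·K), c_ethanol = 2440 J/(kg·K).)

|Q_copper| = |Q_ethanol|:
0.393·385·(316 − -10.3) = m·2440·(-10.3 − (-27.4))
41724 m = 49371  ⇒  m ≈ 1.183 kg

m ≈ 1.18 kg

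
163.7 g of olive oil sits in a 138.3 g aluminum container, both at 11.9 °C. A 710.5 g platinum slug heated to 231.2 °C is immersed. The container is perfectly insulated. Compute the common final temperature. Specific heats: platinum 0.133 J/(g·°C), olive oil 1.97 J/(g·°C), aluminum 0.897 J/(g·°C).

T_f ≈ 50.2 °C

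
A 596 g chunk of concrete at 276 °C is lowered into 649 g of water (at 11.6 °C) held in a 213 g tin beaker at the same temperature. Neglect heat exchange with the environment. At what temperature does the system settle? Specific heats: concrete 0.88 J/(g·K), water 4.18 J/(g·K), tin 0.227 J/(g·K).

With ΣQ=0 the equilibrium temperature is the m·c-weighted mean:
T_f = (524.48*276 + 2712.8*11.6 + 48.35*11.6) / (524.48 + 2712.8 + 48.35)
    = 176786 / 3285.7 ≈ 53.81 °C

T_f ≈ 53.8 °C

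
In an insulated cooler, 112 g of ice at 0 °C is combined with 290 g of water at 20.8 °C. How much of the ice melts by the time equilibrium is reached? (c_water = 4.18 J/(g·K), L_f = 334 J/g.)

Water can give up m c ΔT = 290·4.18·20.8 = 25214 J before reaching 0 °C.
To melt every bit of ice: 112·334 = 37408 J.
Since 25214 < 37408 J, not all the ice melts; equilibrium is at 0 °C.
m_melt = 25214 / L_f = 75.49 g.

m_melted ≈ 75.5 g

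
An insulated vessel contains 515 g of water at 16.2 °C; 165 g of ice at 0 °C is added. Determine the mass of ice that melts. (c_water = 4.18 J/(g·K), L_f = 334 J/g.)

m_melted ≈ 104 g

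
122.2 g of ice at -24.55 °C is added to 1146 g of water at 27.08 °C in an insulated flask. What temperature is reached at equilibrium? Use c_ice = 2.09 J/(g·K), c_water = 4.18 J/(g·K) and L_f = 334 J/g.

Taking heat into each body as positive, Σ m c ΔT = 0:
ice -24.55→0 °C: 122.2·2.09·24.55 = 6270
  latent heat to melt: 122.2·334 = 40815
  warm the meltwater: 510.8 T
  water cools: 1146·4.18·(T − 27.08) = 4790.3(T − 27.08)
5301.1 T = 129721 − 47085 = 82636
T ≈ 15.59 °C — above 0 °C, consistent with complete melting.

T_f ≈ 15.6 °C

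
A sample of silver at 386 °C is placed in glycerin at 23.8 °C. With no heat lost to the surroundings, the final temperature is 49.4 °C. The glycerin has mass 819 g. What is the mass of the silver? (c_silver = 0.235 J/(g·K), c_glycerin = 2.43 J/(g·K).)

m ≈ 644 g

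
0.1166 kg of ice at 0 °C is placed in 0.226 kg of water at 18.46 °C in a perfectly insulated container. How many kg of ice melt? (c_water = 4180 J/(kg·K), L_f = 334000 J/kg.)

m_melted ≈ 0.0522 kg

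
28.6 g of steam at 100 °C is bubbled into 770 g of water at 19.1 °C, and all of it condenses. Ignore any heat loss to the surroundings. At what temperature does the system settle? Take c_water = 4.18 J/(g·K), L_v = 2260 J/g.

Let T be the final temperature. ΣQ_i = 0:
latent heat released on condensation: 28.6·2260 = 64636
  condensate cools 100→T: 28.6·4.18·(T − 100) = 119.55(T − 100)
  original water: 3218.6(T − 19.1)
3338.1 T = 64636 + 11955 + 61475 = 138066
T ≈ 41.36 °C, under the boiling point, so the assumption holds.

T_f ≈ 41.4 °C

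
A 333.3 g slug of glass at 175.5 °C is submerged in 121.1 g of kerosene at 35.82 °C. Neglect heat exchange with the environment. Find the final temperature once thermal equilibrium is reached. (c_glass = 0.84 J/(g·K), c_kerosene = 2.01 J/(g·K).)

T_f ≈ 110.5 °C

Taking heat into each body as positive, Σ m c ΔT = 0:
333.3×0.84×(T − 175.5) + 121.1×2.01×(T − 35.82) = 0
(279.97 + 243.41) T = 279.97×175.5 + 243.41×35.82
T = 57854 / 523.38 = 111 °C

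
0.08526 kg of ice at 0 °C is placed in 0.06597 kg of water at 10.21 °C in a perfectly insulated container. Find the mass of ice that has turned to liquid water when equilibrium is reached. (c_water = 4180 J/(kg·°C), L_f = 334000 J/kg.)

m_melted ≈ 0.00843 kg

Heat available from the water dropping to 0 °C: 0.06597×4180×10.21 = 2815.5 J.
Melting all 0.08526 kg of ice would need 0.08526×334000 = 28477 J.
2815.5 J < 28477 J, so only part of the ice melts and the system sits at 0 °C.
m_melted×334000 = 2815.5  ⇒  m_melted ≈ 0.00843 kg.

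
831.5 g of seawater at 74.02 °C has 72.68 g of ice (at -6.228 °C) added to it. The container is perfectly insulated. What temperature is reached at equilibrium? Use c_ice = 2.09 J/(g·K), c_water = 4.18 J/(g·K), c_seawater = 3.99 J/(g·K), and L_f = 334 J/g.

T_f ≈ 60.8 °C

Setting the total heat transfer to zero:
ice -6.228→0 °C: 72.68·2.09·6.228 = 946.04
  latent heat to melt: 72.68·334 = 24275
  warm the meltwater: 303.8 T
  seawater cools: 831.5·3.99·(T − 74.02) = 3317.7(T − 74.02)
3621.5 T = 245575 − 25221 = 220354
T ≈ 60.85 °C — above 0 °C, consistent with complete melting.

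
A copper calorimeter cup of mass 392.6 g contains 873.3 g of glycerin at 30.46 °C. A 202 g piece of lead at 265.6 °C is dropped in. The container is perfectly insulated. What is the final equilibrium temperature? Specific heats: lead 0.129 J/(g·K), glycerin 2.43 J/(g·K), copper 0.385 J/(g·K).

Conservation of energy gives ΣQ = 0:
202·0.129·(T − 265.6) + 873.3·2.43·(T − 30.46) + 392.6·0.385·(T − 30.46) = 0
(26.06 + 2122.1 + 151.15) T = 26.06·265.6 + 2122.1·30.46 + 151.15·30.46
T ≈ 33.12 °C

T_f ≈ 33.1 °C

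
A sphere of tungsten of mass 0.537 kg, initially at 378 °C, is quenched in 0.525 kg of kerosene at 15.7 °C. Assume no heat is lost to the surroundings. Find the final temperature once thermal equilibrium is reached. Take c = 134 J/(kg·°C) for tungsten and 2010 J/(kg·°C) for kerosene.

Conservation of energy gives ΣQ = 0:
0.537*134*(T − 378) + 0.525*2010*(T − 15.7) = 0
71.96(T − 378) + 1055.2(T − 15.7) = 0
(71.96 + 1055.2) T = 71.96*378 + 1055.2*15.7
T = 43768/1127.2 ≈ 38.83 °C

T_f ≈ 38.8 °C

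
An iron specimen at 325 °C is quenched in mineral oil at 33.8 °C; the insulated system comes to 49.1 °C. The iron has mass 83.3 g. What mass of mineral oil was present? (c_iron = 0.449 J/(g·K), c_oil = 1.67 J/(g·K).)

m ≈ 404 g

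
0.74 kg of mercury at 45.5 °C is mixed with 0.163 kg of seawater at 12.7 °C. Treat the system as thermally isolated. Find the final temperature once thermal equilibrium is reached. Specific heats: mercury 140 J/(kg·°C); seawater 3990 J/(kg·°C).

T_f ≈ 17.2 °C

Energy conservation, ΣQ = 0:
0.74·140·(T − 45.5) + 0.163·3990·(T − 12.7) = 0
(103.6 + 650.37) T = 103.6·45.5 + 650.37·12.7
T = 12973/753.97 ≈ 17.21 °C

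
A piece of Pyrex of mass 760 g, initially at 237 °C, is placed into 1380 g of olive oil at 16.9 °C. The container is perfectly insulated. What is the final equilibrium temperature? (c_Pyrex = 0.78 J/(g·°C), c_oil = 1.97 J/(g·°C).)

Conservation of energy gives ΣQ = 0:
760·0.78·(T − 237) + 1380·1.97·(T − 16.9) = 0
(592.8 + 2718.6) T = 592.8·237 + 2718.6·16.9
T = 186438/3311.4 ≈ 56.30 °C

T_f ≈ 56.3 °C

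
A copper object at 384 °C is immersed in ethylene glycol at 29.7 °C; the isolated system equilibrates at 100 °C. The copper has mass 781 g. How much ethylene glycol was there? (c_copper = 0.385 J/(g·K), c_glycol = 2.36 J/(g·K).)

|Q_copper| = |Q_glycol|:
781×0.385×(384 − 100) = m×2.36×(100 − 29.7)
165.91 m = 85395  ⇒  m ≈ 514.7 g

m ≈ 515 g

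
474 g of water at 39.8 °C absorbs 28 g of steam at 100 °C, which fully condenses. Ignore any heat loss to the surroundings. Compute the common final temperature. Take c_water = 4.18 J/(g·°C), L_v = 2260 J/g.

T_f ≈ 73.3 °C

Heat gained plus heat lost sum to zero:
latent heat released on condensation: 28·2260 = 63280; condensate cools 100→T: 28·4.18·(T − 100) = 117.04(T − 100); original water: 1981.3(T − 39.8)
2098.4 T = 63280 + 11704 + 78857 = 153841
T ≈ 73.31 °C (< 100 °C, so full condensation is consistent).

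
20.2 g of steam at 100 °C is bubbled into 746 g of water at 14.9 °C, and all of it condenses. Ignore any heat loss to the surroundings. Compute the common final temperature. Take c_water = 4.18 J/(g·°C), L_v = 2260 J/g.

Taking heat into each body as positive, Σ m c ΔT = 0:
latent heat released on condensation: 20.2·2260 = 45652; condensed water 100 °C→T: 84.44(T − 100); original water: 3118.3(T − 14.9)
3202.7 T = 45652 + 8443.6 + 46462 = 100558
T ≈ 31.40 °C (< 100 °C, so full condensation is consistent).

T_f ≈ 31.4 °C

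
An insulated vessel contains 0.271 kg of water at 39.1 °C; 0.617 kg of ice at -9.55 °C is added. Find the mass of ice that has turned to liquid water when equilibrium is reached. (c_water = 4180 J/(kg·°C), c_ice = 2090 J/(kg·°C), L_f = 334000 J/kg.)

m_melted ≈ 0.0957 kg

Water can give up m c ΔT = 0.271·4180·39.1 = 44292 J before reaching 0 °C.
Of that, 0.617·2090·9.55 = 12315 J goes to bring the ice to 0 °C, leaving 31977 J.
Fully melting the ice requires m_ice L_f = 0.617·334000 = 206078 J.
Since 31977 < 206078 J, not all the ice melts; equilibrium is at 0 °C.
Mass melted = 31977/334000 ≈ 0.09574 kg.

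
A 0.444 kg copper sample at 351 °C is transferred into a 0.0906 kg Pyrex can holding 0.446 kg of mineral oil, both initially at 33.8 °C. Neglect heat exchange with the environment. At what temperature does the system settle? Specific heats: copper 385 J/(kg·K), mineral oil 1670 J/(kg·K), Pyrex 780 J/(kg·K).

T_f ≈ 88.8 °C

Energy conservation, ΣQ = 0:
0.444·385·(T − 351) + 0.446·1670·(T − 33.8) + 0.0906·780·(T − 33.8) = 0
170.94(T − 351) + 744.82(T − 33.8) + 70.67(T − 33.8) = 0
(170.94 + 744.82 + 70.67) T = 170.94·351 + 744.82·33.8 + 70.67·33.8
T ≈ 88.77 °C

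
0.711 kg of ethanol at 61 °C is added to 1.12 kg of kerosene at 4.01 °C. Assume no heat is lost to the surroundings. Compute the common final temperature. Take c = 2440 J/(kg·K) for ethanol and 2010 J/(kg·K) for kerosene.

T_f ≈ 28.8 °C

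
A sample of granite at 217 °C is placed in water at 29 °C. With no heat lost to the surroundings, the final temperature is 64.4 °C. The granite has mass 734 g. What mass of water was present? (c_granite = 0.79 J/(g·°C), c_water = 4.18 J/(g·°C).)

m ≈ 598 g

Heat lost by the granite = heat gained by the water:
734·0.79·(217 − 64.4) = m·4.18·(64.4 − 29)
147.97 m = 88487  ⇒  m ≈ 598 g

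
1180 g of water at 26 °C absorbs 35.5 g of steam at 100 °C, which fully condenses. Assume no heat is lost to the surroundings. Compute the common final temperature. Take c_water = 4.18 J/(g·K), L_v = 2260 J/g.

T_f ≈ 44.0 °C

Setting the total heat transfer to zero:
condense steam: −35.5·2260 = −80230
  condensate cools 100→T: 35.5·4.18·(T − 100) = 148.39(T − 100)
  original water: 4932.4(T − 26)
5080.8 T = 80230 + 14839 + 128242 = 223311
T ≈ 43.95 °C — below 100 °C, confirming all the steam condensed.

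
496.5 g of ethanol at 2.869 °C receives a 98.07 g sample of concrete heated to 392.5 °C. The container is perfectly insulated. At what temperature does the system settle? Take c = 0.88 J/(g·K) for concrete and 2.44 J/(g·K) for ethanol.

T_f ≈ 28.8 °C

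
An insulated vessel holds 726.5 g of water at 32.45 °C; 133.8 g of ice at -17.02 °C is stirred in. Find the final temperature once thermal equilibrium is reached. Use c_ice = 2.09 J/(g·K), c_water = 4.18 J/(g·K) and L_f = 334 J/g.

T_f ≈ 13.7 °C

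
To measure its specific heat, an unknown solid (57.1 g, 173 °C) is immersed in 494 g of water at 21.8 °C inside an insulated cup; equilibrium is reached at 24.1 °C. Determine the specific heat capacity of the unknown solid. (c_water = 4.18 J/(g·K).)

c ≈ 0.559 J/(g·K)

Energy conservation, ΣQ = 0:
57.1×c×(24.1 − 173) + 494×4.18×(24.1 − 21.8) = 0
-8502.2 c = -4749.3
c = -4749.3/-8502.2 ≈ 0.5586 J/(g·K)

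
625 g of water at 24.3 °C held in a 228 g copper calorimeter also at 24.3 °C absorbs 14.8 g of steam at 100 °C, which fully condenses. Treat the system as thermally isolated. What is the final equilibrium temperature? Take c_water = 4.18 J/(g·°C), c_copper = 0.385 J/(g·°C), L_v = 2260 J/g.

T_f ≈ 38.1 °C

Heat gained plus heat lost sum to zero:
latent heat released on condensation: 14.8·2260 = 33448
  condensed water 100 °C→T: 61.86(T − 100)
  water warms: 625·4.18·(T − 24.3) = 2612.5(T − 24.3)
  copper cup: 228·0.385·(T − 24.3) = 87.78(T − 24.3)
2762.1 T = 33448 + 6186.4 + 65617 = 105251
T ≈ 38.10 °C (< 100 °C, so full condensation is consistent).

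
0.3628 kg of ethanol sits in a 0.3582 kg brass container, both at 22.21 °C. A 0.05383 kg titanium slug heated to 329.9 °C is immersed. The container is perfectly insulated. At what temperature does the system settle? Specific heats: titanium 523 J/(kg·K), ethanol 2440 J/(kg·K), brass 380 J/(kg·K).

T_f = Σ m_i c_i T_i / Σ m_i c_i:
T_f = (28.15*329.9 + 885.23*22.21 + 136.12*22.21) / (28.15 + 885.23 + 136.12)
    = 31972 / 1049.5 ≈ 30.46 °C

T_f ≈ 30.5 °C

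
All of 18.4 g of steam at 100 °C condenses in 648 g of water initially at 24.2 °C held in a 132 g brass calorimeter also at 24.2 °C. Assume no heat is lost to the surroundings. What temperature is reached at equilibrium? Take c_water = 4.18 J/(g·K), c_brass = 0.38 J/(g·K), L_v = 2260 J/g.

Net heat exchanged in the isolated system is zero:
condense steam: −18.4·2260 = −41584; condensed water 100 °C→T: 76.91(T − 100); original water: 2708.6(T − 24.2); brass cup: 132·0.38·(T − 24.2) = 50.16(T − 24.2)
2835.7 T = 41584 + 7691.2 + 66763 = 116038
T ≈ 40.92 °C (< 100 °C, so full condensation is consistent).

T_f ≈ 40.9 °C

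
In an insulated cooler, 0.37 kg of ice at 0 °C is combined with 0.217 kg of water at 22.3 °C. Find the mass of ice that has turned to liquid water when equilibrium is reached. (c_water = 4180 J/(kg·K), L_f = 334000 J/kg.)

m_melted ≈ 0.0606 kg

Heat available from the water dropping to 0 °C: 0.217×4180×22.3 = 20227 J.
To melt every bit of ice: 0.37×334000 = 123580 J.
That's not enough to melt it all — equilibrium is at 0 °C with ice remaining.
m_melted×334000 = 20227  ⇒  m_melted ≈ 0.06056 kg.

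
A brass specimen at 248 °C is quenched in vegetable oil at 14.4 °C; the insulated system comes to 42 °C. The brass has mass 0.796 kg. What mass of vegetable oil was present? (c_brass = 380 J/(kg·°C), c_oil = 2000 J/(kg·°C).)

Heat lost by the brass = heat gained by the oil:
0.796·380·(248 − 42) = m·2000·(42 − 14.4)
55200 m = 62311  ⇒  m ≈ 1.129 kg

m ≈ 1.13 kg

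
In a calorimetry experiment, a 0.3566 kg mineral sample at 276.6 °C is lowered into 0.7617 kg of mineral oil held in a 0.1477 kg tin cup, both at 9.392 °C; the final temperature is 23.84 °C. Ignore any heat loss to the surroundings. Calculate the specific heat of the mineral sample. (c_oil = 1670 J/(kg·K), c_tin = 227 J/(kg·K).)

Conservation of energy gives ΣQ = 0:
0.3566·c·(23.84 − 276.6) + 0.7617·1670·(23.84 − 9.392) + 0.1477·227·(23.84 − 9.392) = 0
-90.13 c = -18863
c = -18863/-90.13 ≈ 209.3 J/(kg·K)

c ≈ 209 J/(kg·K)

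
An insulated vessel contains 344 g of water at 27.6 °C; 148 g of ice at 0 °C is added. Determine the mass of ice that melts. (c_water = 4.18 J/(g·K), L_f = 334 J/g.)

m_melted ≈ 119 g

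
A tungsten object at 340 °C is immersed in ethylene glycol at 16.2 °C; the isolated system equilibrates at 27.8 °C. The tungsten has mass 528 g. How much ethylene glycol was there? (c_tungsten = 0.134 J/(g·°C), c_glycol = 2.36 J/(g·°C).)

m ≈ 807 g

Energy conservation, ΣQ = 0:
528·0.134·(27.8 − 340) + m·2.36·(27.8 − 16.2) = 0
27.38 m = 22089
m = 22089/27.38 ≈ 806.9 g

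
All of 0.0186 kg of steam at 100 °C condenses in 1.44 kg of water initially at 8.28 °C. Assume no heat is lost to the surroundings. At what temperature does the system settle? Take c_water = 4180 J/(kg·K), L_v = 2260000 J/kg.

Let T be the final temperature. ΣQ_i = 0:
condense steam: −0.0186×2260000 = −42036; condensate cools 100→T: 0.0186×4180×(T − 100) = 77.75(T − 100); original water: 6019.2(T − 8.28)
6096.9 T = 42036 + 7774.8 + 49839 = 99650
T ≈ 16.34 °C — below 100 °C, confirming all the steam condensed.

T_f ≈ 16.3 °C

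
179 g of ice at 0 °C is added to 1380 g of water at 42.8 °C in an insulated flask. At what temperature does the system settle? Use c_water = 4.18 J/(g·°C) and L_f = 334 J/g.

T_f ≈ 28.7 °C

Heat gained plus heat lost sum to zero:
fusion: m_ice L_f = 179·334 = 59786; meltwater 0→T: 179·4.18·T = 748.22 T; water: 5768.4(T − 42.8)
6516.6 T = 246888 − 59786 = 187102
T ≈ 28.71 °C. Since T > 0 °C, the all-ice-melts assumption holds.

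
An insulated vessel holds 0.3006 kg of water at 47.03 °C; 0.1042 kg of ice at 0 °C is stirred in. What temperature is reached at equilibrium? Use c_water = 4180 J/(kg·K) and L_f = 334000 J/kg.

T_f ≈ 14.4 °C

Energy balance with sensible and latent terms:
melt ice: 0.1042·334000 = 34803; warm the meltwater: 435.56 T; water cools: 0.3006·4180·(T − 47.03) = 1256.5(T − 47.03)
1692.1 T = 59094 − 34803 = 24291
T ≈ 14.36 °C (positive, so assuming full melt was valid).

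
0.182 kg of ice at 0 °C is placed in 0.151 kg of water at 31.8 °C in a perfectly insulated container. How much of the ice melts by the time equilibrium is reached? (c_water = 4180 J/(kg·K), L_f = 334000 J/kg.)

m_melted ≈ 0.0601 kg

Cooling the water to 0 °C releases 0.151×4180×31.8 = 20072 J.
To melt every bit of ice: 0.182×334000 = 60788 J.
20072 J < 60788 J, so only part of the ice melts and the system sits at 0 °C.
m_melt = 20072 / L_f = 0.06009 kg.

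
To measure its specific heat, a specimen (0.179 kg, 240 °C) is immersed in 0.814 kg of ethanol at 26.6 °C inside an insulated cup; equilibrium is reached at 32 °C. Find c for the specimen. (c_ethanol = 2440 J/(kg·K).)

c ≈ 288 J/(kg·K)

m_s c (T_s − T_f) = m_ethanol c_ethanol (T_f − T_0):
0.179·c·(240 − 32) = 0.814·2440·(32 − 26.6)
37.23 c = 10725  ⇒  c ≈ 288.1 J/(kg·K)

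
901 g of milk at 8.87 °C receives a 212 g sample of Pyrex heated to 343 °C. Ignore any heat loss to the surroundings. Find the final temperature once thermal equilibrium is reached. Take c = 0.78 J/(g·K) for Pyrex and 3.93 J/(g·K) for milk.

T_f ≈ 23.8 °C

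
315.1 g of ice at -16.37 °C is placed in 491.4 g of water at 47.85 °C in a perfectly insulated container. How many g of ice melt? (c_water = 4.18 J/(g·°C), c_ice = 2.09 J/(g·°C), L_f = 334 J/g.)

m_melted ≈ 262 g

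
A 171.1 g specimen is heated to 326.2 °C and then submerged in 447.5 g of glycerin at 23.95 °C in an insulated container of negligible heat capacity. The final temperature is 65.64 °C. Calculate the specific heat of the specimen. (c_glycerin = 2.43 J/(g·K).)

c ≈ 1.02 J/(g·K)

m_s c (T_s − T_f) = m_glycerin c_glycerin (T_f − T_0):
171.1·c·(326.2 − 65.64) = 447.5·2.43·(65.64 − 23.95)
44582 c = 45335  ⇒  c ≈ 1.017 J/(g·K)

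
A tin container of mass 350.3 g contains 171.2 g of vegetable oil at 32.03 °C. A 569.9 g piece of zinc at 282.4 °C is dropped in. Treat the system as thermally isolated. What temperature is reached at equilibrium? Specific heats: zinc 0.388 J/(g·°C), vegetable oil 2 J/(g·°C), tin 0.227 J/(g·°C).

T_f ≈ 118.1 °C

Taking heat into each body as positive, Σ m c ΔT = 0:
569.9×0.388×(T − 282.4) + 171.2×2×(T − 32.03) + 350.3×0.227×(T − 32.03) = 0
(221.12 + 342.4 + 79.52) T = 221.12×282.4 + 342.4×32.03 + 79.52×32.03
T = 75959 / 643.04 = 118 °C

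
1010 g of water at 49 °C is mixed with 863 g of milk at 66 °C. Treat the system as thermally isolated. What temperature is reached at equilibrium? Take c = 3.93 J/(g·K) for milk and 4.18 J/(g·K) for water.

T_f ≈ 56.6 °C

With ΣQ=0 the equilibrium temperature is the m·c-weighted mean:
T_f = (3391.6×66 + 4221.8×49) / (3391.6 + 4221.8)
    = 430713 / 7613.4 ≈ 56.57 °C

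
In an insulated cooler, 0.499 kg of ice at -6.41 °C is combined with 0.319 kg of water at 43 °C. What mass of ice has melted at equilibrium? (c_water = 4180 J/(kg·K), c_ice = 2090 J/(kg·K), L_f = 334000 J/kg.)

Water can give up m c ΔT = 0.319×4180×43 = 57337 J before reaching 0 °C.
Of that, 0.499×2090×6.41 = 6685.1 J goes to bring the ice to 0 °C, leaving 50652 J.
Melting all 0.499 kg of ice would need 0.499×334000 = 166666 J.
Since 50652 < 166666 J, not all the ice melts; equilibrium is at 0 °C.
Mass melted = 50652/334000 ≈ 0.1517 kg.

m_melted ≈ 0.152 kg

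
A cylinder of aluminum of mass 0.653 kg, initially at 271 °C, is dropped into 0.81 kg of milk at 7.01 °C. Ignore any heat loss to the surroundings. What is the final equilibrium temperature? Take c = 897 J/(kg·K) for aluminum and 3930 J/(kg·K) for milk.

T_f ≈ 48.0 °C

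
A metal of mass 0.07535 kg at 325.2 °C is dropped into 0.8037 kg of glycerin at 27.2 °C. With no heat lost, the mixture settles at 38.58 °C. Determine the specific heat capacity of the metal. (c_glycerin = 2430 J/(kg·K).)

c ≈ 1030 J/(kg·K)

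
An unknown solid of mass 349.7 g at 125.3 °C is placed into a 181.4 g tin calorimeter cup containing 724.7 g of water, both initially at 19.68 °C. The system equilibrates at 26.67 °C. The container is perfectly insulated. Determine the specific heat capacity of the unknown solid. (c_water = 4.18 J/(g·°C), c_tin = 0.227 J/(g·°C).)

c ≈ 0.622 J/(g·°C)

Taking heat into each body as positive, Σ m c ΔT = 0:
349.7·c·(26.67 − 125.3) + 724.7·4.18·(26.67 − 19.68) + 181.4·0.227·(26.67 − 19.68) = 0
-34491 c = -21462
c = -21462/-34491 ≈ 0.6223 J/(g·°C)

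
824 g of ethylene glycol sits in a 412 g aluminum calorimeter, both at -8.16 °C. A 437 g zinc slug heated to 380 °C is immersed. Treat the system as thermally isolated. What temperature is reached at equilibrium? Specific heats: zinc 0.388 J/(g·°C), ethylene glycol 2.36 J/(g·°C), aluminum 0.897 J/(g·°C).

T_f is the heat-capacity-weighted average of the initial temperatures:
T_f = (169.56·380 + 1944.6·(-8.16) + 369.56·(-8.16)) / (169.56 + 1944.6 + 369.56)
    = 45547 / 2483.8 ≈ 18.34 °C

T_f ≈ 18.3 °C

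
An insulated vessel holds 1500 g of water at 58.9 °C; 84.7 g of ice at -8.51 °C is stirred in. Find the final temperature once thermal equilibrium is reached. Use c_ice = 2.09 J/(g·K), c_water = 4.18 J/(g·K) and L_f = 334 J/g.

T_f ≈ 51.3 °C

Taking heat into each body as positive, Σ m c ΔT = 0:
ice -8.51→0 °C: 84.7·2.09·8.51 = 1506.5
  melt ice: 84.7·334 = 28290
  meltwater 0→T: 84.7·4.18·T = 354.05 T
  water: 6270(T − 58.9)
6624 T = 369303 − 29796 = 339507
T ≈ 51.25 °C. Since T > 0 °C, the all-ice-melts assumption holds.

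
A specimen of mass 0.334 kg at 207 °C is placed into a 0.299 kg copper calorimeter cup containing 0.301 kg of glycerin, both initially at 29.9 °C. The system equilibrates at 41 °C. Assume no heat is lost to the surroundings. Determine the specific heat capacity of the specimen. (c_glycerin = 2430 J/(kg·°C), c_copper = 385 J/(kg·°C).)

Conservation of energy gives ΣQ = 0:
0.334·c·(41 − 207) + 0.301·2430·(41 − 29.9) + 0.299·385·(41 − 29.9) = 0
-55.44 c = -9396.6
c = -9396.6/-55.44 ≈ 169.5 J/(kg·°C)

c ≈ 169 J/(kg·°C)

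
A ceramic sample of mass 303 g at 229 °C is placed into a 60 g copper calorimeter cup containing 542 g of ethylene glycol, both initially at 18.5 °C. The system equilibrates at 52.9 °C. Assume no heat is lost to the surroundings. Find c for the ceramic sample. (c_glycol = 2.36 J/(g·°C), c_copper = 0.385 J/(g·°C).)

c ≈ 0.84 J/(g·°C)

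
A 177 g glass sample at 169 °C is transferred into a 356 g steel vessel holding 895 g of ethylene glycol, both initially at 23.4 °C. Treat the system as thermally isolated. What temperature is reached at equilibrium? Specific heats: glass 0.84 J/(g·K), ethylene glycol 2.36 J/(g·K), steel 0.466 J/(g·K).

T_f ≈ 32.3 °C

With ΣQ=0 the equilibrium temperature is the m·c-weighted mean:
T_f = (148.68*169 + 2112.2*23.4 + 165.9*23.4) / (148.68 + 2112.2 + 165.9)
    = 78434 / 2426.8 ≈ 32.32 °C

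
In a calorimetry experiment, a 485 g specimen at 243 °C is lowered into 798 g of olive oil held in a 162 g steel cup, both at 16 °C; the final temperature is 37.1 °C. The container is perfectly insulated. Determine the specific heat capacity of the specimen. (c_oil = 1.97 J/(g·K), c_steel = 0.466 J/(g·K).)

c ≈ 0.348 J/(g·K)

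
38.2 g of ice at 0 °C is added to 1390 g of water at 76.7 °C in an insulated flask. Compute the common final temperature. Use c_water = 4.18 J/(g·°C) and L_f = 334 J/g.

T_f ≈ 72.5 °C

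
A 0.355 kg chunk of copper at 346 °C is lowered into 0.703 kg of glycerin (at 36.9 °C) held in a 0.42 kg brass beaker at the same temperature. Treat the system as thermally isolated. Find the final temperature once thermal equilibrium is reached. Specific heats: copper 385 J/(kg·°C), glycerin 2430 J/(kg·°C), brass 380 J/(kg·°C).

Taking heat into each body as positive, Σ m c ΔT = 0:
0.355×385×(T − 346) + 0.703×2430×(T − 36.9) + 0.42×380×(T − 36.9) = 0
136.67(T − 346) + 1708.3(T − 36.9) + 159.6(T − 36.9) = 0
2004.6 T = 116215
T ≈ 57.98 °C

T_f ≈ 58.0 °C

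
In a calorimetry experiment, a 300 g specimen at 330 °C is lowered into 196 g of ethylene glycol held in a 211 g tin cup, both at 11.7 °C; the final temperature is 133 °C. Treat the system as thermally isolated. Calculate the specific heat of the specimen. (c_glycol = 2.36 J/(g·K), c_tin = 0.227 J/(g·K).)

Energy conservation, ΣQ = 0:
300×c×(133 − 330) + 196×2.36×(133 − 11.7) + 211×0.227×(133 − 11.7) = 0
-59100 c = -61918
c = -61918/-59100 ≈ 1.048 J/(g·K)

c ≈ 1.05 J/(g·K)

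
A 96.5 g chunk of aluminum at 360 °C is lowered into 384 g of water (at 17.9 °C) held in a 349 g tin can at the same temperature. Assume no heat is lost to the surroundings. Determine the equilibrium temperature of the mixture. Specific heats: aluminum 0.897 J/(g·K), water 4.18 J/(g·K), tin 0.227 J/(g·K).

T_f is the heat-capacity-weighted average of the initial temperatures:
T_f = (86.56*360 + 1605.1*17.9 + 79.22*17.9) / (86.56 + 1605.1 + 79.22)
    = 61312 / 1770.9 ≈ 34.62 °C

T_f ≈ 34.6 °C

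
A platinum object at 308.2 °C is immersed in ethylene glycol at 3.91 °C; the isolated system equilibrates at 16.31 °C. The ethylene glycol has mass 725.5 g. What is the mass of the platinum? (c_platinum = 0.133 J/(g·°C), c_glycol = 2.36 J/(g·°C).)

m ≈ 547 g

|Q_platinum| = |Q_glycol|:
m×0.133×(308.2 − 16.31) = 725.5×2.36×(16.31 − 3.91)
38.82 m = 21231  ⇒  m ≈ 546.9 g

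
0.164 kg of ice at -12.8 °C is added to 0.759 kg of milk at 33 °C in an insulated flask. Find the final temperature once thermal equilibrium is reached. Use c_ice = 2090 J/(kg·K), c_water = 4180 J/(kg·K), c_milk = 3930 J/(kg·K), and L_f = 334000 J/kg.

T_f ≈ 10.7 °C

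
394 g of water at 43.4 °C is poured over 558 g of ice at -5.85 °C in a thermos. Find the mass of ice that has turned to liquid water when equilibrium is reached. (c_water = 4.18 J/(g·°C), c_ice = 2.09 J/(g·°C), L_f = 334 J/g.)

m_melted ≈ 194 g

Heat available from the water dropping to 0 °C: 394·4.18·43.4 = 71476 J.
Warming the ice to 0 °C takes 558·2.09·5.85 = 6822.4 J, leaving 64654 J for melting.
Fully melting the ice requires m_ice L_f = 558·334 = 186372 J.
Since 64654 < 186372 J, not all the ice melts; equilibrium is at 0 °C.
Mass melted = 64654/334 ≈ 193.6 g.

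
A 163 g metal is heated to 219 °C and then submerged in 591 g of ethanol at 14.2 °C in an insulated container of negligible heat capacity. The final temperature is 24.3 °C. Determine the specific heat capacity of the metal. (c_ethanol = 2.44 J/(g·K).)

m_s c (T_s − T_f) = m_ethanol c_ethanol (T_f − T_0):
163·c·(219 − 24.3) = 591·2.44·(24.3 − 14.2)
31736 c = 14565  ⇒  c ≈ 0.4589 J/(g·K)

c ≈ 0.459 J/(g·K)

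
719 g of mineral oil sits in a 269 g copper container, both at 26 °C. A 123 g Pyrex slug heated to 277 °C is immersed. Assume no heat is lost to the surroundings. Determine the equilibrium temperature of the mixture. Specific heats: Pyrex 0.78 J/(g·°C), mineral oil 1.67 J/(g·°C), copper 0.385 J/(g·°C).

Taking heat into each body as positive, Σ m c ΔT = 0:
123*0.78*(T − 277) + 719*1.67*(T − 26) + 269*0.385*(T − 26) = 0
95.94(T − 277) + 1200.7(T − 26) + 103.56(T − 26) = 0
(95.94 + 1200.7 + 103.56) T = 95.94*277 + 1200.7*26 + 103.56*26
T ≈ 43.20 °C

T_f ≈ 43.2 °C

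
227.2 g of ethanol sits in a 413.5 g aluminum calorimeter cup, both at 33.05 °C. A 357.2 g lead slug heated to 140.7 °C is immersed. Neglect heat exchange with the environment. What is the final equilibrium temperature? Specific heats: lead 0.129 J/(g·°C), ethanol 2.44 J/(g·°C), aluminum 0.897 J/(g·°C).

T_f ≈ 38.2 °C

T_f is the heat-capacity-weighted average of the initial temperatures:
T_f = (46.08×140.7 + 554.37×33.05 + 370.91×33.05) / (46.08 + 554.37 + 370.91)
    = 37064 / 971.36 ≈ 38.16 °C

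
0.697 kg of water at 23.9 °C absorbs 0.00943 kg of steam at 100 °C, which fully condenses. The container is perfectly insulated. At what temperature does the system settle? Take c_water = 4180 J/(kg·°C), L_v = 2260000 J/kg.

T_f ≈ 32.1 °C

Let T be the final temperature. ΣQ_i = 0:
condense steam: −0.00943·2260000 = −21312; condensate cools 100→T: 0.00943·4180·(T − 100) = 39.42(T − 100); original water: 2913.5(T − 23.9)
2952.9 T = 21312 + 3941.7 + 69632 = 94885
T ≈ 32.13 °C (< 100 °C, so full condensation is consistent).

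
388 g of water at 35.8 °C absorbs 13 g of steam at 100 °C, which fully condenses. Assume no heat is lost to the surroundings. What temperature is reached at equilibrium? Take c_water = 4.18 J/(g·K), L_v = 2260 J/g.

T_f ≈ 55.4 °C

Let T be the final temperature. ΣQ_i = 0:
latent heat released on condensation: 13×2260 = 29380
  condensed water 100 °C→T: 54.34(T − 100)
  original water: 1621.8(T − 35.8)
1676.2 T = 29380 + 5434 + 58062 = 92876
T ≈ 55.41 °C, under the boiling point, so the assumption holds.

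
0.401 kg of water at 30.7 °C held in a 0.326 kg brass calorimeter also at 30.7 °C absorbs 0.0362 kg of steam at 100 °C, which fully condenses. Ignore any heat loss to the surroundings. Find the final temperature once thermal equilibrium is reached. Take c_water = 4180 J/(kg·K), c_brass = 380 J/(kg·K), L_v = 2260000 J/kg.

Net heat exchanged in the isolated system is zero:
condense steam: −0.0362·2260000 = −81812; condensed water 100 °C→T: 151.32(T − 100); water warms: 0.401·4180·(T − 30.7) = 1676.2(T − 30.7); brass cup: 0.326·380·(T − 30.7) = 123.88(T − 30.7)
1951.4 T = 81812 + 15132 + 55262 = 152205
T ≈ 78.00 °C — below 100 °C, confirming all the steam condensed.

T_f ≈ 78.0 °C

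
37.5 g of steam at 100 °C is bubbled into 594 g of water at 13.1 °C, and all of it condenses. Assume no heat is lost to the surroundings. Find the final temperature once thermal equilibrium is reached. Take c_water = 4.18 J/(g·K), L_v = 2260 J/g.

T_f ≈ 50.4 °C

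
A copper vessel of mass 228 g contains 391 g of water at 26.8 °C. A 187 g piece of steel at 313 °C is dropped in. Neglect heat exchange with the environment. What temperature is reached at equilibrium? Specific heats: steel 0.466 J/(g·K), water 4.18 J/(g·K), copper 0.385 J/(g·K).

T_f ≈ 40.6 °C

Energy conservation, ΣQ = 0:
187·0.466·(T − 313) + 391·4.18·(T − 26.8) + 228·0.385·(T − 26.8) = 0
(87.14 + 1634.4 + 87.78) T = 87.14·313 + 1634.4·26.8 + 87.78·26.8
T = 73429 / 1809.3 = 40.6 °C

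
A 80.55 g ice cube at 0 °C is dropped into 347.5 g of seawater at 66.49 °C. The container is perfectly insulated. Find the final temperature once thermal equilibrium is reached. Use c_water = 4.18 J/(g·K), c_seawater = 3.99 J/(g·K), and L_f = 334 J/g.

T_f ≈ 37.9 °C

Let T be the final temperature. ΣQ_i = 0:
fusion: m_ice L_f = 80.55·334 = 26904
  meltwater 0→T: 80.55·4.18·T = 336.7 T
  seawater cools: 347.5·3.99·(T − 66.49) = 1386.5(T − 66.49)
1723.2 T = 92190 − 26904 = 65286
T ≈ 37.89 °C (positive, so assuming full melt was valid).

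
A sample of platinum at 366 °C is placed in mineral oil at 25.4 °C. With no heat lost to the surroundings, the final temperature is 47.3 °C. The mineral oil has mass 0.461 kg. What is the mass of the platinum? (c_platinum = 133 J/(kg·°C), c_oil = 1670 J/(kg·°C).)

|Q_platinum| = |Q_oil|:
m×133×(366 − 47.3) = 0.461×1670×(47.3 − 25.4)
42387 m = 16860  ⇒  m ≈ 0.3978 kg

m ≈ 0.398 kg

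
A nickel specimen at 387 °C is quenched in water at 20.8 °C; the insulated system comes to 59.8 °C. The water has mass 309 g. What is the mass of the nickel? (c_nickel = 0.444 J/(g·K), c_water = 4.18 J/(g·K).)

m ≈ 347 g

Heat lost by the nickel = heat gained by the water:
m×0.444×(387 − 59.8) = 309×4.18×(59.8 − 20.8)
145.28 m = 50373  ⇒  m ≈ 346.7 g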